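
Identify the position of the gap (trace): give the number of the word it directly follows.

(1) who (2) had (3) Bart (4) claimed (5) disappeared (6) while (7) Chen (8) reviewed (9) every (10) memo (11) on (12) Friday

4

The displaced element is "who" (word 1).
It is linked across 1 clause boundary (Ø).
It functions as the subject of "disappeared", so the gap sits immediately after word 4 ("claimed").
Base order: Bart had claimed that who disappeared while Chen reviewed every memo on Friday.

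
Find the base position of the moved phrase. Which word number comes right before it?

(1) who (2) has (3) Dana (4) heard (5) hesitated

The displaced element is "who" (word 1).
It is linked across 1 clause boundary (Ø).
It functions as the subject of "hesitated", so the gap sits immediately after word 4 ("heard").
Base order: Dana has heard who hesitated.

4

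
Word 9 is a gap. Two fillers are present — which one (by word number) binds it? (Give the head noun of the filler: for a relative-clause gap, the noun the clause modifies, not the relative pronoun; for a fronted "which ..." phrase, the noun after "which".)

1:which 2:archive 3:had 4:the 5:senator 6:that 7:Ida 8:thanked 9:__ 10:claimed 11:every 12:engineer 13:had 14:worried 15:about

The marked gap is inside the relative clause, the direct object of "thanked".
Its filler is the head noun "senator" (via "that"), at word 5.
(The other dependency links word 2 to a gap after word 15.)

5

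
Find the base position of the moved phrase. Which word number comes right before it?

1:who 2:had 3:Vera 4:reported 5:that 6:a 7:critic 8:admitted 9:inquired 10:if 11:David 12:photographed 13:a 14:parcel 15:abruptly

8

The displaced element is "who" (word 1).
It is linked across 2 clause boundaries (that → Ø).
It functions as the subject of "inquired", so the gap sits immediately after word 8 ("admitted").
Base order: Vera had reported that a critic admitted that who inquired if David photographed a parcel abruptly.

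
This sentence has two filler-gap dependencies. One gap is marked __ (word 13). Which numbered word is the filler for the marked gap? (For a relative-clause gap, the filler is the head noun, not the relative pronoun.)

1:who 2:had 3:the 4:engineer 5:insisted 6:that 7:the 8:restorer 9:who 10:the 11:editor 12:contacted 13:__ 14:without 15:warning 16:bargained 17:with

8

The marked gap is inside the relative clause, the direct object of "contacted".
Its filler is the head noun "restorer" (via "who"), at word 8.
(The other dependency links word 1 to a gap after word 17.)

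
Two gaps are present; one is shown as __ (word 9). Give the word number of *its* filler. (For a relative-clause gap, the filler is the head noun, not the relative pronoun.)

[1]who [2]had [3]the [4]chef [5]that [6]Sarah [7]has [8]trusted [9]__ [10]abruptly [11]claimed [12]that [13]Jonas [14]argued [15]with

4

The marked gap is inside the relative clause, the direct object of "trusted".
Its filler is the head noun "chef" (via "that"), at word 4.
(The other dependency links word 1 to a gap after word 15.)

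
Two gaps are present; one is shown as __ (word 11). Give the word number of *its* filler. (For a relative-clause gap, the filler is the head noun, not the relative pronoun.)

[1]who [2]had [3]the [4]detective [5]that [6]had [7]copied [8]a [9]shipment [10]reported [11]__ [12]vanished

The marked gap is the subject of "vanished".
Its filler is the fronted wh-phrase "who", at word 1.
(The other dependency links word 4 to a gap after word 5.)

1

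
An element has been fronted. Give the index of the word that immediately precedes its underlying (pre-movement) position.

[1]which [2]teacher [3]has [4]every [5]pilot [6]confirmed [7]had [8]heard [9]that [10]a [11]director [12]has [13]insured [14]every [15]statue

The displaced element is "which teacher" (word 2).
It is linked across 1 clause boundary (Ø).
It functions as the subject of "heard", so the gap sits immediately after word 6 ("confirmed").
Base order: Every pilot has confirmed that which teacher had heard that a director has insured every statue.

6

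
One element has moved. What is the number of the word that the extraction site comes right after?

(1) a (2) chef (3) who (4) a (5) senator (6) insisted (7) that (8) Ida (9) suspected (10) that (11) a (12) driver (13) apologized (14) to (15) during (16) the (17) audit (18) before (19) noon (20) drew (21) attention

The displaced element is "a chef" (word 2).
It is linked across 2 clause boundaries (that → that).
It functions as the object of the preposition "to" of "apologized", so the gap sits immediately after word 14 ("to").
Base order: A senator insisted that Ida suspected that a driver apologized to a chef during the audit before noon.

14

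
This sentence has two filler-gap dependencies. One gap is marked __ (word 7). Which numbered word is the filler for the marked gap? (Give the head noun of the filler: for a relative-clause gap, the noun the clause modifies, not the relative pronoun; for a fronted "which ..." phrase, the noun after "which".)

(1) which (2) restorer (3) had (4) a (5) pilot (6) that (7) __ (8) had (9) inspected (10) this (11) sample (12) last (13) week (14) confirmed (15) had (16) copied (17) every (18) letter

5

The marked gap is inside the relative clause, the subject of "inspected".
Its filler is the head noun "pilot" (via "that"), at word 5.
(The other dependency links word 2 to a gap after word 14.)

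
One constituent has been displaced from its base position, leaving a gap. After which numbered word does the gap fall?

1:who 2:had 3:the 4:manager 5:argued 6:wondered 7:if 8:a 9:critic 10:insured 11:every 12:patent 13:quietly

5

The displaced element is "who" (word 1).
It is linked across 1 clause boundary (Ø).
It functions as the subject of "wondered", so the gap sits immediately after word 5 ("argued").
Base order: The manager had argued who wondered if a critic insured every patent quietly.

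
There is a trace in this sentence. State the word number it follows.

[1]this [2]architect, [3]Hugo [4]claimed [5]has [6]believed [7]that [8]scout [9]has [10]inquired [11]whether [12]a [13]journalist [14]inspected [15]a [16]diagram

4

The displaced element is "this architect" (word 2).
It is linked across 1 clause boundary (Ø).
It functions as the subject of "believed", so the gap sits immediately after word 4 ("claimed").
Base order: Hugo claimed this architect has believed that scout has inquired whether a journalist inspected a diagram.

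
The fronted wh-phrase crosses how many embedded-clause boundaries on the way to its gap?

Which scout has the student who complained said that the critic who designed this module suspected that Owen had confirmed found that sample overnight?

"which scout" is extracted from the subject of "found".
Boundaries crossed, outermost first: [that], [that], [Ø] — 3 in total.

3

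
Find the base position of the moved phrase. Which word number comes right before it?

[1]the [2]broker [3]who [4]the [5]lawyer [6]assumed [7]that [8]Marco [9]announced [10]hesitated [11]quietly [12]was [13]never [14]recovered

9

The displaced element is "the broker" (word 2).
It is linked across 2 clause boundaries (that → Ø).
It functions as the subject of "hesitated", so the gap sits immediately after word 9 ("announced").
Base order: The lawyer assumed that Marco announced the broker hesitated quietly.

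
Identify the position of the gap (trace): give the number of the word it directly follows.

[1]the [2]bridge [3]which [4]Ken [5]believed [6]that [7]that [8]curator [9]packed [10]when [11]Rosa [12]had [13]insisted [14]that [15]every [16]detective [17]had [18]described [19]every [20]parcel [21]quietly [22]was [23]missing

The displaced element is "the bridge" (word 2).
It is linked across 1 clause boundary (that).
It functions as the direct object of "packed", so the gap sits immediately after word 9 ("packed").
Base order: Ken believed that that curator packed the bridge when Rosa had insisted that every detective had described every parcel quietly.

9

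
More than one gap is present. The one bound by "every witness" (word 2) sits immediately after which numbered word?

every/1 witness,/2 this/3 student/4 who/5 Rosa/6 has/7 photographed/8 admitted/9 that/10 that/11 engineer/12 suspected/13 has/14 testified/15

The displaced element is "every witness" (word 2).
It is linked across 2 clause boundaries (that → Ø).
It functions as the subject of "testified", so the gap sits immediately after word 13 ("suspected").
Base order: This student who Rosa has photographed admitted that that engineer suspected that every witness has testified.

13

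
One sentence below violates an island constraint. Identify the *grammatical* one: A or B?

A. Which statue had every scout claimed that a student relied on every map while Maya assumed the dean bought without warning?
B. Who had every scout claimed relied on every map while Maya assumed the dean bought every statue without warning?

In A, the wh-phrase is extracted from inside an adjunct island (introduced by "while"), which blocks movement.
In B, the extraction path crosses only that-complement boundaries, which are transparent.
So B is grammatical.

B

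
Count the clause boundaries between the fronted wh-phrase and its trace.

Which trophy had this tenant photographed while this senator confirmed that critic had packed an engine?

"which trophy" originates inside the matrix clause — no clause boundary is crossed.

0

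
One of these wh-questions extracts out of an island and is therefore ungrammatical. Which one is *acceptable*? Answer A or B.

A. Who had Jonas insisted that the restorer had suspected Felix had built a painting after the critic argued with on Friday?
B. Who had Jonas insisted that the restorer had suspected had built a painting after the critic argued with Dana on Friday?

In A, the wh-phrase is extracted from inside an adjunct island (introduced by "after"), which blocks movement.
In B, the extraction path crosses only that-complement boundaries, which are transparent.
So B is grammatical.

B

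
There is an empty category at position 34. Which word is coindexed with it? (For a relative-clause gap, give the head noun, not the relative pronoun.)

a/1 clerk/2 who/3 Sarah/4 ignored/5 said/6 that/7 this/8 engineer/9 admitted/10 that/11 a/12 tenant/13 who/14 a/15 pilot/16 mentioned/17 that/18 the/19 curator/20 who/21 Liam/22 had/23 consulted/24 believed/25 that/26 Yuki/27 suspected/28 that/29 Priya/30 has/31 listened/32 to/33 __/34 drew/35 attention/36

The gap at 34 is the prepositional object of "listened", inside a relative clause.
The relative pronoun is "who" (word 14); it is bound by the head noun immediately before it.
Its filler is the head noun "tenant", at word 13.

13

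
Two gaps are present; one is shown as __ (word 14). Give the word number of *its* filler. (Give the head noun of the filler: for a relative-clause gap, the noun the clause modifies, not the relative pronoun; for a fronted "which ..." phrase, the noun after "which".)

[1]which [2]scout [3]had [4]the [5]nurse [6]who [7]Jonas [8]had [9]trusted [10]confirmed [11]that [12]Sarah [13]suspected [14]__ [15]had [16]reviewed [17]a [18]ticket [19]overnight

2

The marked gap is the subject of "reviewed".
Its filler is the fronted wh-phrase "which scout", at word 2.
(The other dependency links word 5 to a gap after word 9.)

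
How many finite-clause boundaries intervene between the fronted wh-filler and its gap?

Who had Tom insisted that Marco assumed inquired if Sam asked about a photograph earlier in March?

2

"who" is extracted from the subject of "inquired".
Boundaries crossed, outermost first: [that], [Ø] — 2 in total.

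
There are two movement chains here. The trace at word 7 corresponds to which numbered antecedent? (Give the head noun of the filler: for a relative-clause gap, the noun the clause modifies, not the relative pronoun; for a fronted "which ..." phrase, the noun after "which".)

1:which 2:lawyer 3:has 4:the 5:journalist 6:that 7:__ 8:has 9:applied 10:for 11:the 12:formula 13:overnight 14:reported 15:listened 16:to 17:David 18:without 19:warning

The marked gap is inside the relative clause, the subject of "applied".
Its filler is the head noun "journalist" (via "that"), at word 5.
(The other dependency links word 2 to a gap after word 14.)

5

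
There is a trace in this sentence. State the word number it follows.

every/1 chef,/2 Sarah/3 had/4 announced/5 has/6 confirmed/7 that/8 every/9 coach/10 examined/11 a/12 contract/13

The displaced element is "every chef" (word 2).
It is linked across 1 clause boundary (Ø).
It functions as the subject of "confirmed", so the gap sits immediately after word 5 ("announced").
Base order: Sarah had announced that every chef has confirmed that every coach examined a contract.

5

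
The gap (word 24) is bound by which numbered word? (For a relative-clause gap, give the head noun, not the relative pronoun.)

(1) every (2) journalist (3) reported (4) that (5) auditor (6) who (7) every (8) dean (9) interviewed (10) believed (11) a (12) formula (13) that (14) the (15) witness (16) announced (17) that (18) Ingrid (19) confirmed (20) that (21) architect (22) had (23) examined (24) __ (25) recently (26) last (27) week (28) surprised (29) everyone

The gap at 24 is the object of "examined", inside a relative clause.
The relative pronoun is "that" (word 13); it is bound by the head noun immediately before it.
Its filler is the head noun "formula", at word 12.

12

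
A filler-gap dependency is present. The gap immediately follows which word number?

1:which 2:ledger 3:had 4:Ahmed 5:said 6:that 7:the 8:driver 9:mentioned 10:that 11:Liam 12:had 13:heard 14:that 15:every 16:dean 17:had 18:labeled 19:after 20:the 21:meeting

The displaced element is "which ledger" (word 2).
It is linked across 3 clause boundaries (that → that → that).
It functions as the direct object of "labeled", so the gap sits immediately after word 18 ("labeled").
Base order: Ahmed had said that the driver mentioned that Liam had heard that every dean had labeled which ledger after the meeting.

18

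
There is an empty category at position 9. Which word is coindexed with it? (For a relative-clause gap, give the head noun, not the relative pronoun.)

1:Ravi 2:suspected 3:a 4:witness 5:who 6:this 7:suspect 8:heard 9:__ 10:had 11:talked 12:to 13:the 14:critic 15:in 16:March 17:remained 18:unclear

4

The gap at 9 is the subject of "talked", inside a relative clause.
The relative pronoun is "who" (word 5); it is bound by the head noun immediately before it.
Its filler is the head noun "witness", at word 4.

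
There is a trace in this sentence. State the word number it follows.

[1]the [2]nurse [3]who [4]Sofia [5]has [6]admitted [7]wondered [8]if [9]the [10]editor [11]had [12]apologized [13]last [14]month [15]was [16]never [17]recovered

6

The displaced element is "the nurse" (word 2).
It is linked across 1 clause boundary (Ø).
It functions as the subject of "wondered", so the gap sits immediately after word 6 ("admitted").
Base order: Sofia has admitted that the nurse wondered if the editor had apologized last month.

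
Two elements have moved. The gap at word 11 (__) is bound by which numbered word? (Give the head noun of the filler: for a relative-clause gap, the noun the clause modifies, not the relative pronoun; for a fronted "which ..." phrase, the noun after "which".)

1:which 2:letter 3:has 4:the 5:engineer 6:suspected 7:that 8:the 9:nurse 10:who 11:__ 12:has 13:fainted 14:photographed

9

The marked gap is inside the relative clause, the subject of "fainted".
Its filler is the head noun "nurse" (via "who"), at word 9.
(The other dependency links word 2 to a gap after word 14.)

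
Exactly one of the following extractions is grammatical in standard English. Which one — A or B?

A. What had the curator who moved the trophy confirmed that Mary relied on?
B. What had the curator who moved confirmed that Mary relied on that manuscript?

In B, the wh-phrase is extracted from inside a complex-NP island (relative clause) (introduced by "who"), which blocks movement.
In A, the extraction path crosses only that-complement boundaries, which are transparent.
So A is grammatical.

A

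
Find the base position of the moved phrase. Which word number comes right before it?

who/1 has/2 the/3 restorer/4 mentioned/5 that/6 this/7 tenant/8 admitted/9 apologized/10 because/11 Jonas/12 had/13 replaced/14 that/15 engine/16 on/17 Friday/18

9

The displaced element is "who" (word 1).
It is linked across 2 clause boundaries (that → Ø).
It functions as the subject of "apologized", so the gap sits immediately after word 9 ("admitted").
Base order: The restorer has mentioned that this tenant admitted who apologized because Jonas had replaced that engine on Friday.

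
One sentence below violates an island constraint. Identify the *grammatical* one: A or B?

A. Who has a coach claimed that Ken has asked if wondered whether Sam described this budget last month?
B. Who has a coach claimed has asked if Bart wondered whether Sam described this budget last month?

In A, the wh-phrase is extracted from inside a wh-island (introduced by "if"), which blocks movement.
In B, the extraction path crosses only that-complement boundaries, which are transparent.
So B is grammatical.

B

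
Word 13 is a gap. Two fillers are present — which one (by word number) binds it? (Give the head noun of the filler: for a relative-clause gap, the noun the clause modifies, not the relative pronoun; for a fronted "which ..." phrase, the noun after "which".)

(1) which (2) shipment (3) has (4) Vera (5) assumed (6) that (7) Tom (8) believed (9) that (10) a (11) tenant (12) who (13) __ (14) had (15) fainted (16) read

11

The marked gap is inside the relative clause, the subject of "fainted".
Its filler is the head noun "tenant" (via "who"), at word 11.
(The other dependency links word 2 to a gap after word 16.)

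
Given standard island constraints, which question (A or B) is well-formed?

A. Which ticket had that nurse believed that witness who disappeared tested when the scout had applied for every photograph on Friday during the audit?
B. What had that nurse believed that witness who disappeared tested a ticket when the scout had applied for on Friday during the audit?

A

In B, the wh-phrase is extracted from inside an adjunct island (introduced by "when"), which blocks movement.
In A, the extraction path crosses only that-complement boundaries, which are transparent.
So A is grammatical.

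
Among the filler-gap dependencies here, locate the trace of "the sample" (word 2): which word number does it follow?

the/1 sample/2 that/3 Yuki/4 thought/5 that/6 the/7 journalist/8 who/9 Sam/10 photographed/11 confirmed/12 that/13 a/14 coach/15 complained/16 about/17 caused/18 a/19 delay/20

The displaced element is "the sample" (word 2).
It is linked across 2 clause boundaries (that → that).
It functions as the object of the preposition "about" of "complained", so the gap sits immediately after word 17 ("about").
Base order: Yuki thought that the journalist who Sam photographed confirmed that a coach complained about the sample.

17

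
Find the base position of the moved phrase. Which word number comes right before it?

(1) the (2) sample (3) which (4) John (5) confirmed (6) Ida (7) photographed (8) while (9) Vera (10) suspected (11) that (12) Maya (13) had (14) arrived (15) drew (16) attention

7

The displaced element is "the sample" (word 2).
It is linked across 1 clause boundary (Ø).
It functions as the direct object of "photographed", so the gap sits immediately after word 7 ("photographed").
Base order: John confirmed Ida photographed the sample while Vera suspected that Maya had arrived.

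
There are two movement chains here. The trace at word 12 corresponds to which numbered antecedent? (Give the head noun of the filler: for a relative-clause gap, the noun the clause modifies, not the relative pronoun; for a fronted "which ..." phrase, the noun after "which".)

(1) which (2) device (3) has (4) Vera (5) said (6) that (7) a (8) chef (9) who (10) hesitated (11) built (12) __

2

The marked gap is the direct object of "built".
Its filler is the fronted wh-phrase "which device", at word 2.
(The other dependency links word 8 to a gap after word 9.)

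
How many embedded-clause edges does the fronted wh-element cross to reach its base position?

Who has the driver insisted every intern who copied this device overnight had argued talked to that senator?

"who" is extracted from the subject of "talked".
Boundaries crossed, outermost first: [Ø], [Ø] — 2 in total.

2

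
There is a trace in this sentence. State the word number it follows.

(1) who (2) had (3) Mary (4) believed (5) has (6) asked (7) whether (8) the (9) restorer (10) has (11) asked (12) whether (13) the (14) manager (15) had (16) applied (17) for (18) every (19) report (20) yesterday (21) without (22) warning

The displaced element is "who" (word 1).
It is linked across 1 clause boundary (Ø).
It functions as the subject of "asked", so the gap sits immediately after word 4 ("believed").
Base order: Mary had believed who has asked whether the restorer has asked whether the manager had applied for every report yesterday without warning.

4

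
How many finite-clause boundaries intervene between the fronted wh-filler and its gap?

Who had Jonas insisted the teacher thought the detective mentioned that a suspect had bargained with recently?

3

"who" is extracted from the PP object of "bargained".
Boundaries crossed, outermost first: [Ø], [Ø], [that] — 3 in total.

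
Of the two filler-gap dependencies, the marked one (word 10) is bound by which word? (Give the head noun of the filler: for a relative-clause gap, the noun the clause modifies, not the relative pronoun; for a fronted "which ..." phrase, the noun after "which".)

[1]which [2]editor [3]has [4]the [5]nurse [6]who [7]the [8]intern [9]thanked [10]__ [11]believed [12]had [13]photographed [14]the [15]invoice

5

The marked gap is inside the relative clause, the direct object of "thanked".
Its filler is the head noun "nurse" (via "who"), at word 5.
(The other dependency links word 2 to a gap after word 11.)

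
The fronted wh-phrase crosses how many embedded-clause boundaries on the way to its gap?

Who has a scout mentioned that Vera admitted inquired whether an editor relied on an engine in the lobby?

2

"who" is extracted from the subject of "inquired".
Boundaries crossed, outermost first: [that], [Ø] — 2 in total.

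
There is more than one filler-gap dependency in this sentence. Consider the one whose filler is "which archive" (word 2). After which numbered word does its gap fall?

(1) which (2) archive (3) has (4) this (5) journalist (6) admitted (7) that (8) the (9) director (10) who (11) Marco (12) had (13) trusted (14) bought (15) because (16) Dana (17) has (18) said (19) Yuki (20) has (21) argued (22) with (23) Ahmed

The displaced element is "which archive" (word 2).
It is linked across 1 clause boundary (that).
It functions as the direct object of "bought", so the gap sits immediately after word 14 ("bought").
Base order: This journalist has admitted that the director who Marco had trusted bought which archive because Dana has said Yuki has argued with Ahmed.

14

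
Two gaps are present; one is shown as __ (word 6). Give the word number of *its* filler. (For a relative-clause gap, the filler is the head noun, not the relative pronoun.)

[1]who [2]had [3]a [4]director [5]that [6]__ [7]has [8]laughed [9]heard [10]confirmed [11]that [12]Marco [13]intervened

The marked gap is inside the relative clause, the subject of "laughed".
Its filler is the head noun "director" (via "that"), at word 4.
(The other dependency links word 1 to a gap after word 9.)

4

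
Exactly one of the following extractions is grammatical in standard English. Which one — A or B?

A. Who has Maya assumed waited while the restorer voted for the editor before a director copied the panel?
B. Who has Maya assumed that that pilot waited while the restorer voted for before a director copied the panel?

In B, the wh-phrase is extracted from inside an adjunct island (introduced by "while"), which blocks movement.
In A, the extraction path crosses only that-complement boundaries, which are transparent.
So A is grammatical.

A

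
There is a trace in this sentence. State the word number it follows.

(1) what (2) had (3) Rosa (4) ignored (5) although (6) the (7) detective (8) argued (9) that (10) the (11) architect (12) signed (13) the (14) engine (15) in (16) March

The displaced element is "what" (word 1).
It functions as the direct object of "ignored", so the gap sits immediately after word 4 ("ignored").
Base order: Rosa had ignored what although the detective argued that the architect signed the engine in March.

4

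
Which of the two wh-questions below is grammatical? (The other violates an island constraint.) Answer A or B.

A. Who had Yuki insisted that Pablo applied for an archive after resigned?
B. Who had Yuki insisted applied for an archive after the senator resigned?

In A, the wh-phrase is extracted from inside an adjunct island (introduced by "after"), which blocks movement.
In B, the extraction path crosses only that-complement boundaries, which are transparent.
So B is grammatical.

B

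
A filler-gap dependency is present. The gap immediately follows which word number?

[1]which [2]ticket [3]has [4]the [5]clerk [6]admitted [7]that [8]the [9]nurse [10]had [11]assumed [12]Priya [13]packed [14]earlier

The displaced element is "which ticket" (word 2).
It is linked across 2 clause boundaries (that → Ø).
It functions as the direct object of "packed", so the gap sits immediately after word 13 ("packed").
Base order: The clerk has admitted that the nurse had assumed Priya packed which ticket earlier.

13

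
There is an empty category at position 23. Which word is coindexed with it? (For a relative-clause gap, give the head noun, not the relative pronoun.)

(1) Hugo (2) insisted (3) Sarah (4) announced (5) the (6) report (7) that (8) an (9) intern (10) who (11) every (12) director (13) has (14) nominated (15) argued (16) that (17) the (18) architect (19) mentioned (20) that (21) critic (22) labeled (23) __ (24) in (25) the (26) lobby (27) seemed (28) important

6

The gap at 23 is the object of "labeled", inside a relative clause.
The relative pronoun is "that" (word 7); it is bound by the head noun immediately before it.
Its filler is the head noun "report", at word 6.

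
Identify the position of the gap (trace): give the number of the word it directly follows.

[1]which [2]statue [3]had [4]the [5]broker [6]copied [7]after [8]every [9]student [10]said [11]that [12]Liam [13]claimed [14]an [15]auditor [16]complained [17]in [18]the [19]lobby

The displaced element is "which statue" (word 2).
It functions as the direct object of "copied", so the gap sits immediately after word 6 ("copied").
Base order: The broker had copied which statue after every student said that Liam claimed an auditor complained in the lobby.

6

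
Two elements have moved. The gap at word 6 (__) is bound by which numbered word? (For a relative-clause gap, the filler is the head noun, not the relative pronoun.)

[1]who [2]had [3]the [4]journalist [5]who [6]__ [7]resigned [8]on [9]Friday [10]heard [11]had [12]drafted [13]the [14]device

4

The marked gap is inside the relative clause, the subject of "resigned".
Its filler is the head noun "journalist" (via "who"), at word 4.
(The other dependency links word 1 to a gap after word 10.)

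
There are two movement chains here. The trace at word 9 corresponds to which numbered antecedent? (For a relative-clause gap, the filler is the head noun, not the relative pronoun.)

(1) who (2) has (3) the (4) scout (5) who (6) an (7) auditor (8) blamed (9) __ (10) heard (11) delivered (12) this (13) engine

4

The marked gap is inside the relative clause, the direct object of "blamed".
Its filler is the head noun "scout" (via "who"), at word 4.
(The other dependency links word 1 to a gap after word 10.)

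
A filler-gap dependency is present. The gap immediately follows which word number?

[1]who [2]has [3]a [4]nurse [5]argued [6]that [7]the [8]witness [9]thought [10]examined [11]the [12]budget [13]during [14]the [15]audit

9

The displaced element is "who" (word 1).
It is linked across 2 clause boundaries (that → Ø).
It functions as the subject of "examined", so the gap sits immediately after word 9 ("thought").
Base order: A nurse has argued that the witness thought who examined the budget during the audit.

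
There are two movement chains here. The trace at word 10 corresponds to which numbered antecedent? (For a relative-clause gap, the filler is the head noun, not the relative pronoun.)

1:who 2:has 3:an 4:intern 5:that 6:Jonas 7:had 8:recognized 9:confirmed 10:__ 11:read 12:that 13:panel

The marked gap is the subject of "read".
Its filler is the fronted wh-phrase "who", at word 1.
(The other dependency links word 4 to a gap after word 8.)

1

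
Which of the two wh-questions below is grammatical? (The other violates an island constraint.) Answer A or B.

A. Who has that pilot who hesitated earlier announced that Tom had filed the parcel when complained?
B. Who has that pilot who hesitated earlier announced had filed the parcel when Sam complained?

B

In A, the wh-phrase is extracted from inside an adjunct island (introduced by "when"), which blocks movement.
In B, the extraction path crosses only that-complement boundaries, which are transparent.
So B is grammatical.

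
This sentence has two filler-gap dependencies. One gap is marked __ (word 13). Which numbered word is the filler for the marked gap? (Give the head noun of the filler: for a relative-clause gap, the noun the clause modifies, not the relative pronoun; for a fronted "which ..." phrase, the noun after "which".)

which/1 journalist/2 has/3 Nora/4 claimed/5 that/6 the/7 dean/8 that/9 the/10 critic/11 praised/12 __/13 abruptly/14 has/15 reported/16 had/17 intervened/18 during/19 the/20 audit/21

The marked gap is inside the relative clause, the direct object of "praised".
Its filler is the head noun "dean" (via "that"), at word 8.
(The other dependency links word 2 to a gap after word 16.)

8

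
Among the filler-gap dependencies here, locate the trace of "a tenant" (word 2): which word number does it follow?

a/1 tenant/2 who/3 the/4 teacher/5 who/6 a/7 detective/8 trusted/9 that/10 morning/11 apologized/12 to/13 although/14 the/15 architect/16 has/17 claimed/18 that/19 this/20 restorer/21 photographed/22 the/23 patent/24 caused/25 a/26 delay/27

The displaced element is "a tenant" (word 2).
It functions as the object of the preposition "to" of "apologized", so the gap sits immediately after word 13 ("to").
Base order: The teacher who a detective trusted that morning apologized to a tenant although the architect has claimed that this restorer photographed the patent.

13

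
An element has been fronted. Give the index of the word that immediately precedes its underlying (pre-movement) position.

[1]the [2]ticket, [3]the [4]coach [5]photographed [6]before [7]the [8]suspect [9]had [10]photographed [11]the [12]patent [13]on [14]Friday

5

The displaced element is "the ticket" (word 2).
It functions as the direct object of "photographed", so the gap sits immediately after word 5 ("photographed").
Base order: The coach photographed the ticket before the suspect had photographed the patent on Friday.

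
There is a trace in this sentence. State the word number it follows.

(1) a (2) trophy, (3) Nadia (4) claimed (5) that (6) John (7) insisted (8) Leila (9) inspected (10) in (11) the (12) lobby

9

The displaced element is "a trophy" (word 2).
It is linked across 2 clause boundaries (that → Ø).
It functions as the direct object of "inspected", so the gap sits immediately after word 9 ("inspected").
Base order: Nadia claimed that John insisted Leila inspected a trophy in the lobby.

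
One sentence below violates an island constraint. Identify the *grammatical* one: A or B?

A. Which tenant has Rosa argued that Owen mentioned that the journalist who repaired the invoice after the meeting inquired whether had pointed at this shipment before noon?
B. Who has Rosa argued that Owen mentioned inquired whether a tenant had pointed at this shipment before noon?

B

In A, the wh-phrase is extracted from inside a wh-island (introduced by "whether"), which blocks movement.
In B, the extraction path crosses only that-complement boundaries, which are transparent.
So B is grammatical.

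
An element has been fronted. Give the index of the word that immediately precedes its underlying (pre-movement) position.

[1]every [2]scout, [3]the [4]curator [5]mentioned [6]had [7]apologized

5

The displaced element is "every scout" (word 2).
It is linked across 1 clause boundary (Ø).
It functions as the subject of "apologized", so the gap sits immediately after word 5 ("mentioned").
Base order: The curator mentioned that every scout had apologized.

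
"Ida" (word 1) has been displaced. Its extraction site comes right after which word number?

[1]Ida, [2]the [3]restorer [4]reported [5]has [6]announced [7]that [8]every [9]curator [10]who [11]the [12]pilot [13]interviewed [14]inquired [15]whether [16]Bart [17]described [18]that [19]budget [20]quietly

4

The displaced element is "Ida" (word 1).
It is linked across 1 clause boundary (Ø).
It functions as the subject of "announced", so the gap sits immediately after word 4 ("reported").
Base order: The restorer reported that Ida has announced that every curator who the pilot interviewed inquired whether Bart described that budget quietly.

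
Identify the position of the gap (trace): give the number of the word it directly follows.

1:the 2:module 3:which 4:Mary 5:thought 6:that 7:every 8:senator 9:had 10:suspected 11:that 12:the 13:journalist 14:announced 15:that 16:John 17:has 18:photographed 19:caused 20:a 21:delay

The displaced element is "the module" (word 2).
It is linked across 3 clause boundaries (that → that → that).
It functions as the direct object of "photographed", so the gap sits immediately after word 18 ("photographed").
Base order: Mary thought that every senator had suspected that the journalist announced that John has photographed the module.

18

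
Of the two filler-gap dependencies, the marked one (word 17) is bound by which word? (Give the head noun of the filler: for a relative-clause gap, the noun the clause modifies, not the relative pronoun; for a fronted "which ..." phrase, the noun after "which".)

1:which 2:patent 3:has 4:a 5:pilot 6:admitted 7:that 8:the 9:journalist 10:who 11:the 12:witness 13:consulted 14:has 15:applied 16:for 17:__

2

The marked gap is the object of the preposition "for" of "applied".
Its filler is the fronted wh-phrase "which patent", at word 2.
(The other dependency links word 9 to a gap after word 13.)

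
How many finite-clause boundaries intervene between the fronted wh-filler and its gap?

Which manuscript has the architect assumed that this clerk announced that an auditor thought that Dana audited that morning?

3

"which manuscript" is extracted from the object of "audited".
Boundaries crossed, outermost first: [that], [that], [that] — 3 in total.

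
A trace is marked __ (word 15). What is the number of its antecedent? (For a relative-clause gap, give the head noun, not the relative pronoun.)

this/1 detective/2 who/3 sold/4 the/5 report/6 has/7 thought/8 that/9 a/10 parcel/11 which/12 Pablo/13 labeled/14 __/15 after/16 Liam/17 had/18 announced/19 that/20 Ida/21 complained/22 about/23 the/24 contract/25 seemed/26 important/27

The gap at 15 is the object of "labeled", inside a relative clause.
The relative pronoun is "which" (word 12); it is bound by the head noun immediately before it.
Its filler is the head noun "parcel", at word 11.

11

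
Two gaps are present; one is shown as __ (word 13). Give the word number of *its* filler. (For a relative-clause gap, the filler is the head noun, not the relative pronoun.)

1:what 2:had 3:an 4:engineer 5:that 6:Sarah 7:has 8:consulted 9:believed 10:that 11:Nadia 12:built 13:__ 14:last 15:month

1

The marked gap is the direct object of "built".
Its filler is the fronted wh-phrase "what", at word 1.
(The other dependency links word 4 to a gap after word 8.)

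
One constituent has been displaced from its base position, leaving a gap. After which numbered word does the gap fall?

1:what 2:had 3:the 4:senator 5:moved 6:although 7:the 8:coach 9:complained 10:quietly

5

The displaced element is "what" (word 1).
It functions as the direct object of "moved", so the gap sits immediately after word 5 ("moved").
Base order: The senator had moved what although the coach complained quietly.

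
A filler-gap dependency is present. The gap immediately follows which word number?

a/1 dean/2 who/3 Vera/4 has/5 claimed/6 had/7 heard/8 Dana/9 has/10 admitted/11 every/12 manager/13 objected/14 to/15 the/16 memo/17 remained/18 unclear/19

6

The displaced element is "a dean" (word 2).
It is linked across 1 clause boundary (Ø).
It functions as the subject of "heard", so the gap sits immediately after word 6 ("claimed").
Base order: Vera has claimed a dean had heard Dana has admitted every manager objected to the memo.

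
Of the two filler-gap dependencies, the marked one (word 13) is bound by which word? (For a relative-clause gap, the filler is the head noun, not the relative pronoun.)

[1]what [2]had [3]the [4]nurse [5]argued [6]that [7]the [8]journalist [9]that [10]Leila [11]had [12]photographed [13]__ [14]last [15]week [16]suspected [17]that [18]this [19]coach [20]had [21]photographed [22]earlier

The marked gap is inside the relative clause, the direct object of "photographed".
Its filler is the head noun "journalist" (via "that"), at word 8.
(The other dependency links word 1 to a gap after word 21.)

8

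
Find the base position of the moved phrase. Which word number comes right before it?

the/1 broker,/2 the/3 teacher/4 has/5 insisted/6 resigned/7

6

The displaced element is "the broker" (word 2).
It is linked across 1 clause boundary (Ø).
It functions as the subject of "resigned", so the gap sits immediately after word 6 ("insisted").
Base order: The teacher has insisted that the broker resigned.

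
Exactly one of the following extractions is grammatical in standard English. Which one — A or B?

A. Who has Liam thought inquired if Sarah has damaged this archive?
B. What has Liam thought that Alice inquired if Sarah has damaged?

A

In B, the wh-phrase is extracted from inside a wh-island (introduced by "if"), which blocks movement.
In A, the extraction path crosses only that-complement boundaries, which are transparent.
So A is grammatical.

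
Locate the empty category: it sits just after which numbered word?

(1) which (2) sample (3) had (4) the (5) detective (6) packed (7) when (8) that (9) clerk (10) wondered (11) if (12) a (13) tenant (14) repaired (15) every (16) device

The displaced element is "which sample" (word 2).
It functions as the direct object of "packed", so the gap sits immediately after word 6 ("packed").
Base order: The detective had packed which sample when that clerk wondered if a tenant repaired every device.

6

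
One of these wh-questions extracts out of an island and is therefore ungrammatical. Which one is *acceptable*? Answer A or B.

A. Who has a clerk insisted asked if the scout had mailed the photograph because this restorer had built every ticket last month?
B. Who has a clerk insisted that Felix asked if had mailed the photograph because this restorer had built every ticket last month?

In B, the wh-phrase is extracted from inside a wh-island (introduced by "if"), which blocks movement.
In A, the extraction path crosses only that-complement boundaries, which are transparent.
So A is grammatical.

A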